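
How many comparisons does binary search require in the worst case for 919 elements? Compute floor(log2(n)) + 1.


Binary search halves the search space each step.
Maximum comparisons = floor(log2(919)) + 1
log2(919) = 9.8439
floor(log2(919)) = 9, so 9 + 1 = 10
Final answer: 10


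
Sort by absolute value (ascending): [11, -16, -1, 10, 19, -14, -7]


Compute absolute values:
  |11| = 11
  |-16| = 16
  |-1| = 1
  |10| = 10
  |19| = 19
  |-14| = 14
  |-7| = 7
Absolute values in increasing order: 1 < 7 < 10 < 11 < 14 < 16 < 19
Listing the original numbers in that order gives the answer.
Final answer: [-1, -7, 10, 11, -14, -16, 19]


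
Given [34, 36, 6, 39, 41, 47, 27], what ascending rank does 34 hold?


Sort ascending: [6, 27, 34, 36, 39, 41, 47]
Find 34 in the sorted list.
34 is at position 3 (1-indexed).
Final answer: 3


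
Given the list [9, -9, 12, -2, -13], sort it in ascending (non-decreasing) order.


Original list: [9, -9, 12, -2, -13]
Repeatedly take the smallest remaining element:
  Remaining [9, -9, 12, -2, -13] -> smallest is -13
  Remaining [9, -9, 12, -2] -> smallest is -9
  Remaining [9, 12, -2] -> smallest is -2
  Remaining [9, 12] -> smallest is 9
  Remaining [12] -> smallest is 12
Collecting the picks in order gives the sorted list.
Final answer: [-13, -9, -2, 9, 12]


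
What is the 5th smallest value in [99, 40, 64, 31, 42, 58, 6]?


Sort ascending: [6, 31, 40, 42, 58, 64, 99]
The 5th element (1-indexed) is at index 4.
Value = 58
Final answer: 58


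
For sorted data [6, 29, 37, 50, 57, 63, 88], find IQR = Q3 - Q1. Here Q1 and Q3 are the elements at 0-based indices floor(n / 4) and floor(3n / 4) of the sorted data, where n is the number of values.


The data has n = 7 elements.
Q1 index = floor(7 / 4) = floor(1.75) = 1; Q3 index = floor(3 * 7 / 4) = floor(5.25) = 5
Q1 = element at index 1 = 29
Q3 = element at index 5 = 63
IQR = 63 - 29 = 34
Final answer: 34


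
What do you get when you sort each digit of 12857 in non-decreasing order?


The number 12857 has digits: 1, 2, 8, 5, 7
Sorted: 1, 2, 5, 7, 8
Joining the sorted digits gives the result.
Final answer: 12578


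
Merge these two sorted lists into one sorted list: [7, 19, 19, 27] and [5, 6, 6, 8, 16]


List A: [7, 19, 19, 27]
List B: [5, 6, 6, 8, 16]
Repeatedly compare the front elements and take the smaller:
  7 vs 5 -> take 5
  7 vs 6 -> take 6
  7 vs 6 -> take 6
  7 vs 8 -> take 7
  19 vs 8 -> take 8
  19 vs 16 -> take 16
  B is exhausted; append the rest of A: [19, 19, 27]
Final answer: [5, 6, 6, 7, 8, 16, 19, 19, 27]


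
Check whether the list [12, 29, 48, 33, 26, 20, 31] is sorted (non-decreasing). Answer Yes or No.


Check consecutive pairs:
  12 <= 29? True
  29 <= 48? True
  48 <= 33? False
  33 <= 26? False
  26 <= 20? False
  20 <= 31? True
3 consecutive pair(s) are out of order, so the list is not sorted.
Final answer: No


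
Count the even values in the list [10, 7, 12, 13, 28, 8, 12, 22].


Check each element:
  10 is even
  7 is odd
  12 is even
  13 is odd
  28 is even
  8 is even
  12 is even
  22 is even
Evens: [10, 12, 28, 8, 12, 22]
Count of evens = 6
Final answer: 6


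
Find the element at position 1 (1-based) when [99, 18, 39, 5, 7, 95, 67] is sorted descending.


Sort descending: [99, 95, 67, 39, 18, 7, 5]
The 1st element (1-indexed) is at index 0.
Value = 99
Final answer: 99


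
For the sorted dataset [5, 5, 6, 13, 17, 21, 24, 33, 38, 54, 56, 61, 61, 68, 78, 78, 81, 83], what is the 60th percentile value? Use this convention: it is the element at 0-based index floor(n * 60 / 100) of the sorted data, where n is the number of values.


The dataset has n = 18 elements.
Index = floor(18 * 60 / 100) = floor(1080 / 100) = floor(10.8) = 10
Counting from index 0 in the sorted data, the element at index 10 is 56.
Final answer: 56


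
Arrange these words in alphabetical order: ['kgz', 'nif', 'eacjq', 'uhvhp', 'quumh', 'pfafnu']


Compare strings character by character (the first differing letter decides):
  'eacjq' < 'kgz' since 'e' < 'k' at position 1
  'kgz' < 'nif' since 'k' < 'n' at position 1
  'nif' < 'pfafnu' since 'n' < 'p' at position 1
  'pfafnu' < 'quumh' since 'p' < 'q' at position 1
  'quumh' < 'uhvhp' since 'q' < 'u' at position 1
Chaining these comparisons gives the alphabetical order.
Final answer: ['eacjq', 'kgz', 'nif', 'pfafnu', 'quumh', 'uhvhp']


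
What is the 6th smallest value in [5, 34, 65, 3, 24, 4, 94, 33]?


Sort ascending: [3, 4, 5, 24, 33, 34, 65, 94]
The 6th element (1-indexed) is at index 5.
Value = 34
Final answer: 34


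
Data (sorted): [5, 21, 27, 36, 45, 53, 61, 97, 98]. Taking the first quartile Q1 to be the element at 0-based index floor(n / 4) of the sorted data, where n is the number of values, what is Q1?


The list has n = 9 elements.
Q1 index = floor(9 / 4) = floor(2.25) = 2
Counting from index 0 in the sorted data, the element at index 2 is 27.
Final answer: 27


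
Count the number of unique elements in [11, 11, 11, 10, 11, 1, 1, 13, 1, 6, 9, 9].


List all unique values:
Distinct values: [1, 6, 9, 10, 11, 13]
Count = 6
Final answer: 6


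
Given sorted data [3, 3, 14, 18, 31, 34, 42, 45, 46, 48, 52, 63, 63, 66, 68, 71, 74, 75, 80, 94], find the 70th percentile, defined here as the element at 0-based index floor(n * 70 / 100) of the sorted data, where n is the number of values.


The dataset has n = 20 elements.
Index = floor(20 * 70 / 100) = floor(1400 / 100) = floor(14) = 14
Counting from index 0 in the sorted data, the element at index 14 is 68.
Final answer: 68


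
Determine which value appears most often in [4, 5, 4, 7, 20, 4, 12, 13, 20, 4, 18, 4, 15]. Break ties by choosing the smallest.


Count the frequency of each value:
  4 appears 5 time(s)
  5 appears 1 time(s)
  7 appears 1 time(s)
  12 appears 1 time(s)
  13 appears 1 time(s)
  15 appears 1 time(s)
  18 appears 1 time(s)
  20 appears 2 time(s)
Maximum frequency is 5.
Only 4 reaches that frequency, so it is the mode.
Final answer: 4


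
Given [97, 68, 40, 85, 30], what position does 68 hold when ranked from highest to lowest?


Sort descending: [97, 85, 68, 40, 30]
Find 68 in the sorted list.
68 is at position 3.
Final answer: 3


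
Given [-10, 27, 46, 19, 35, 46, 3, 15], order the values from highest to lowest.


Original list: [-10, 27, 46, 19, 35, 46, 3, 15]
Repeatedly take the largest remaining element:
  Remaining [-10, 27, 46, 19, 35, 46, 3, 15] -> largest is 46
  Remaining [-10, 27, 19, 35, 46, 3, 15] -> largest is 46
  Remaining [-10, 27, 19, 35, 3, 15] -> largest is 35
  Remaining [-10, 27, 19, 3, 15] -> largest is 27
  Remaining [-10, 19, 3, 15] -> largest is 19
  Remaining [-10, 3, 15] -> largest is 15
  Remaining [-10, 3] -> largest is 3
  Remaining [-10] -> largest is -10
Collecting the picks in order gives the descending list.
Final answer: [46, 46, 35, 27, 19, 15, 3, -10]


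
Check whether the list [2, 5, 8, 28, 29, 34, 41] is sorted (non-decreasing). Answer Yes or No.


Check consecutive pairs:
  2 <= 5? True
  5 <= 8? True
  8 <= 28? True
  28 <= 29? True
  29 <= 34? True
  34 <= 41? True
Every consecutive pair is in order, so the list is non-decreasing.
Final answer: Yes


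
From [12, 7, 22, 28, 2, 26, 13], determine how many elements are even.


Check each element:
  12 is even
  7 is odd
  22 is even
  28 is even
  2 is even
  26 is even
  13 is odd
Evens: [12, 22, 28, 2, 26]
Count of evens = 5
Final answer: 5


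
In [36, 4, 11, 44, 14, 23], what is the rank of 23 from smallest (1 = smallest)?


Sort ascending: [4, 11, 14, 23, 36, 44]
Find 23 in the sorted list.
23 is at position 4 (1-indexed).
Final answer: 4


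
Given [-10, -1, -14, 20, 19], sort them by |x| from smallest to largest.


Compute absolute values:
  |-10| = 10
  |-1| = 1
  |-14| = 14
  |20| = 20
  |19| = 19
Absolute values in increasing order: 1 < 10 < 14 < 19 < 20
Listing the original numbers in that order gives the answer.
Final answer: [-1, -10, -14, 19, 20]


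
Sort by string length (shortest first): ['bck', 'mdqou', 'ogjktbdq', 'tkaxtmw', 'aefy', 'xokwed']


Compute lengths:
  'bck' has length 3
  'mdqou' has length 5
  'ogjktbdq' has length 8
  'tkaxtmw' has length 7
  'aefy' has length 4
  'xokwed' has length 6
Lengths in increasing order: 3 < 4 < 5 < 6 < 7 < 8
Listing the words in that order gives the answer.
Final answer: ['bck', 'aefy', 'mdqou', 'xokwed', 'tkaxtmw', 'ogjktbdq']


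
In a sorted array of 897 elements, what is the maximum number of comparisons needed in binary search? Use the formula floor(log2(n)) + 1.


Binary search halves the search space each step.
Maximum comparisons = floor(log2(897)) + 1
log2(897) = 9.809
floor(log2(897)) = 9, so 9 + 1 = 10
Final answer: 10


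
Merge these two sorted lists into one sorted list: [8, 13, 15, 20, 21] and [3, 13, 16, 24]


List A: [8, 13, 15, 20, 21]
List B: [3, 13, 16, 24]
Repeatedly compare the front elements and take the smaller:
  8 vs 3 -> take 3
  8 vs 13 -> take 8
  13 vs 13 -> take 13
  15 vs 13 -> take 13
  15 vs 16 -> take 15
  20 vs 16 -> take 16
  20 vs 24 -> take 20
  21 vs 24 -> take 21
  A is exhausted; append the rest of B: [24]
Final answer: [3, 8, 13, 13, 15, 16, 20, 21, 24]


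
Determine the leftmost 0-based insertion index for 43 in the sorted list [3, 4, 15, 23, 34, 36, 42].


List is sorted: [3, 4, 15, 23, 34, 36, 42]
We need the leftmost position where 43 can be inserted, i.e. the first index whose element is >= 43 (or the end of the list if none is).
Binary search with low=0, high=7 (0-based indices):
  low=0, high=7, mid=3: a[3]=23 < 43, so low = 4
  low=4, high=7, mid=5: a[5]=36 < 43, so low = 6
  low=6, high=7, mid=6: a[6]=42 < 43, so low = 7
Now low = high = 7, so the insertion index is 7.
Final answer: 7


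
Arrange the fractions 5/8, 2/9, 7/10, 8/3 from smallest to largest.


Convert to decimal for comparison:
  5/8 = 0.625
  2/9 = 0.2222
  7/10 = 0.7
  8/3 = 2.6667
Decimals in increasing order: 0.2222 < 0.625 < 0.7 < 2.6667
Writing each back as its fraction gives the sorted order.
Final answer: 2/9, 5/8, 7/10, 8/3


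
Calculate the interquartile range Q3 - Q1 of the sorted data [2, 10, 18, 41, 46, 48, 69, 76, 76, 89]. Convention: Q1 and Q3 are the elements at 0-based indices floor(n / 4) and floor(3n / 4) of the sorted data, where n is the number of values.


The data has n = 10 elements.
Q1 index = floor(10 / 4) = floor(2.5) = 2; Q3 index = floor(3 * 10 / 4) = floor(7.5) = 7
Q1 = element at index 2 = 18
Q3 = element at index 7 = 76
IQR = 76 - 18 = 58
Final answer: 58


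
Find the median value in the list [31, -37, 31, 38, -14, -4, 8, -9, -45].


First, sort the list: [-45, -37, -14, -9, -4, 8, 31, 31, 38]
The list has 9 elements (odd count).
The middle index is 4 (0-based), and the element there is -4.
Final answer: -4


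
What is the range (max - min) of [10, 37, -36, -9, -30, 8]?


Maximum value: 37
Minimum value: -36
Range = 37 - (-36) = 73
Final answer: 73


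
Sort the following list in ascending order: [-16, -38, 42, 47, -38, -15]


Original list: [-16, -38, 42, 47, -38, -15]
Repeatedly take the smallest remaining element:
  Remaining [-16, -38, 42, 47, -38, -15] -> smallest is -38
  Remaining [-16, 42, 47, -38, -15] -> smallest is -38
  Remaining [-16, 42, 47, -15] -> smallest is -16
  Remaining [42, 47, -15] -> smallest is -15
  Remaining [42, 47] -> smallest is 42
  Remaining [47] -> smallest is 47
Collecting the picks in order gives the sorted list.
Final answer: [-38, -38, -16, -15, 42, 47]


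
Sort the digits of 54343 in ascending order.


The number 54343 has digits: 5, 4, 3, 4, 3
Sorted: 3, 3, 4, 4, 5
Joining the sorted digits gives the result.
Final answer: 33445


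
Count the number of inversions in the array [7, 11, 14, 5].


For each element, count the later elements that are smaller than it:
  7 (index 0): smaller elements after it = [5] -> 1
  11 (index 1): smaller elements after it = [5] -> 1
  14 (index 2): smaller elements after it = [5] -> 1
Total inversions = 1 + 1 + 1 = 3
Final answer: 3


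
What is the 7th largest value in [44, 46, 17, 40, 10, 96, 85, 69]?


Sort descending: [96, 85, 69, 46, 44, 40, 17, 10]
The 7th element (1-indexed) is at index 6.
Value = 17
Final answer: 17


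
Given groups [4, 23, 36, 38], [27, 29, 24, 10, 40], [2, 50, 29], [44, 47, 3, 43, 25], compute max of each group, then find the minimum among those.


Find max of each group:
  Group 1: [4, 23, 36, 38] -> max = 38
  Group 2: [27, 29, 24, 10, 40] -> max = 40
  Group 3: [2, 50, 29] -> max = 50
  Group 4: [44, 47, 3, 43, 25] -> max = 47
Maxes: [38, 40, 50, 47]
Minimum of maxes = 38
Final answer: 38


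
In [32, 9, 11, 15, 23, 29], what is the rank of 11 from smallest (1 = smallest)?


Sort ascending: [9, 11, 15, 23, 29, 32]
Find 11 in the sorted list.
11 is at position 2 (1-indexed).
Final answer: 2


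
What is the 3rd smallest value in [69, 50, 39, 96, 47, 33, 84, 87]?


Sort ascending: [33, 39, 47, 50, 69, 84, 87, 96]
The 3rd element (1-indexed) is at index 2.
Value = 47
Final answer: 47


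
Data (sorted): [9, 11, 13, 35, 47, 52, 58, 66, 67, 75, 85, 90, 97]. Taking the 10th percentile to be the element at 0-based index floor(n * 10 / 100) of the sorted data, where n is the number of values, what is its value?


The dataset has n = 13 elements.
Index = floor(13 * 10 / 100) = floor(130 / 100) = floor(1.3) = 1
Counting from index 0 in the sorted data, the element at index 1 is 11.
Final answer: 11


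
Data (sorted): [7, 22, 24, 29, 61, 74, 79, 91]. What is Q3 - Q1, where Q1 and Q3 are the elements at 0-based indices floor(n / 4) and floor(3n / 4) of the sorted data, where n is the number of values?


The data has n = 8 elements.
Q1 index = floor(8 / 4) = floor(2) = 2; Q3 index = floor(3 * 8 / 4) = floor(6) = 6
Q1 = element at index 2 = 24
Q3 = element at index 6 = 79
IQR = 79 - 24 = 55
Final answer: 55


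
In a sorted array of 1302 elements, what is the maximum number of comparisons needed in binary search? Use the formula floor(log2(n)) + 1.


Binary search halves the search space each step.
Maximum comparisons = floor(log2(1302)) + 1
log2(1302) = 10.3465
floor(log2(1302)) = 10, so 10 + 1 = 11
Final answer: 11


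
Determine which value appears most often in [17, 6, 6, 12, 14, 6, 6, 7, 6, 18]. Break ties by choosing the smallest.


Count the frequency of each value:
  6 appears 5 time(s)
  7 appears 1 time(s)
  12 appears 1 time(s)
  14 appears 1 time(s)
  17 appears 1 time(s)
  18 appears 1 time(s)
Maximum frequency is 5.
Only 6 reaches that frequency, so it is the mode.
Final answer: 6


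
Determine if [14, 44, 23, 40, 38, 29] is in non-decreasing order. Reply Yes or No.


Check consecutive pairs:
  14 <= 44? True
  44 <= 23? False
  23 <= 40? True
  40 <= 38? False
  38 <= 29? False
3 consecutive pair(s) are out of order, so the list is not sorted.
Final answer: No


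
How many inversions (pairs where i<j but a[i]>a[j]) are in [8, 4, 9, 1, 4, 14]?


For each element, count the later elements that are smaller than it:
  8 (index 0): smaller elements after it = [4, 1, 4] -> 3
  4 (index 1): smaller elements after it = [1] -> 1
  9 (index 2): smaller elements after it = [1, 4] -> 2
  1 (index 3): smaller elements after it = [] -> 0
  4 (index 4): smaller elements after it = [] -> 0
Total inversions = 3 + 1 + 2 + 0 + 0 = 6
Final answer: 6


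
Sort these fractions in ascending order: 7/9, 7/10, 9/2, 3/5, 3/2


Convert to decimal for comparison:
  7/9 = 0.7778
  7/10 = 0.7
  9/2 = 4.5
  3/5 = 0.6
  3/2 = 1.5
Decimals in increasing order: 0.6 < 0.7 < 0.7778 < 1.5 < 4.5
Writing each back as its fraction gives the sorted order.
Final answer: 3/5, 7/10, 7/9, 3/2, 9/2


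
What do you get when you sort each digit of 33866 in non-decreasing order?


The number 33866 has digits: 3, 3, 8, 6, 6
Sorted: 3, 3, 6, 6, 8
Joining the sorted digits gives the result.
Final answer: 33668


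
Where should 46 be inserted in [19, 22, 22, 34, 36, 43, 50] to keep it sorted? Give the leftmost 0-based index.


List is sorted: [19, 22, 22, 34, 36, 43, 50]
We need the leftmost position where 46 can be inserted, i.e. the first index whose element is >= 46 (or the end of the list if none is).
Binary search with low=0, high=7 (0-based indices):
  low=0, high=7, mid=3: a[3]=34 < 46, so low = 4
  low=4, high=7, mid=5: a[5]=43 < 46, so low = 6
  low=6, high=7, mid=6: a[6]=50 >= 46, so high = 6
Now low = high = 6, so the insertion index is 6.
Final answer: 6


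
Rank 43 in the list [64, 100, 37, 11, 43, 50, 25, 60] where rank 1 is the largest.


Sort descending: [100, 64, 60, 50, 43, 37, 25, 11]
Find 43 in the sorted list.
43 is at position 5.
Final answer: 5


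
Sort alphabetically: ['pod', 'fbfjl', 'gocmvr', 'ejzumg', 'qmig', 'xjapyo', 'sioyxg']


Compare strings character by character (the first differing letter decides):
  'ejzumg' < 'fbfjl' since 'e' < 'f' at position 1
  'fbfjl' < 'gocmvr' since 'f' < 'g' at position 1
  'gocmvr' < 'pod' since 'g' < 'p' at position 1
  'pod' < 'qmig' since 'p' < 'q' at position 1
  'qmig' < 'sioyxg' since 'q' < 's' at position 1
  'sioyxg' < 'xjapyo' since 's' < 'x' at position 1
Chaining these comparisons gives the alphabetical order.
Final answer: ['ejzumg', 'fbfjl', 'gocmvr', 'pod', 'qmig', 'sioyxg', 'xjapyo']


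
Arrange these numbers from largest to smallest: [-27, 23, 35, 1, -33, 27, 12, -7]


Original list: [-27, 23, 35, 1, -33, 27, 12, -7]
Repeatedly take the largest remaining element:
  Remaining [-27, 23, 35, 1, -33, 27, 12, -7] -> largest is 35
  Remaining [-27, 23, 1, -33, 27, 12, -7] -> largest is 27
  Remaining [-27, 23, 1, -33, 12, -7] -> largest is 23
  Remaining [-27, 1, -33, 12, -7] -> largest is 12
  Remaining [-27, 1, -33, -7] -> largest is 1
  Remaining [-27, -33, -7] -> largest is -7
  Remaining [-27, -33] -> largest is -27
  Remaining [-33] -> largest is -33
Collecting the picks in order gives the descending list.
Final answer: [35, 27, 23, 12, 1, -7, -27, -33]


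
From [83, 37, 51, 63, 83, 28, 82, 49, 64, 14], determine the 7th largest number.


Sort descending: [83, 83, 82, 64, 63, 51, 49, 37, 28, 14]
The 7th element (1-indexed) is at index 6.
Value = 49
Final answer: 49


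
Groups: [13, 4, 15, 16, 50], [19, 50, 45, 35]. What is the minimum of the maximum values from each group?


Find max of each group:
  Group 1: [13, 4, 15, 16, 50] -> max = 50
  Group 2: [19, 50, 45, 35] -> max = 50
Maxes: [50, 50]
Minimum of maxes = 50
Final answer: 50


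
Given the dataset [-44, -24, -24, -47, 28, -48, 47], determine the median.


First, sort the list: [-48, -47, -44, -24, -24, 28, 47]
The list has 7 elements (odd count).
The middle index is 3 (0-based), and the element there is -24.
Final answer: -24


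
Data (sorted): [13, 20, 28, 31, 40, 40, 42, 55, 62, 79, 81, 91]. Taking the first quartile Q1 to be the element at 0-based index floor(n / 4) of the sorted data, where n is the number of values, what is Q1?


The list has n = 12 elements.
Q1 index = floor(12 / 4) = floor(3) = 3
Counting from index 0 in the sorted data, the element at index 3 is 31.
Final answer: 31


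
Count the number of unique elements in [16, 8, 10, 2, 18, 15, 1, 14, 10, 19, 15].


List all unique values:
Distinct values: [1, 2, 8, 10, 14, 15, 16, 18, 19]
Count = 9
Final answer: 9


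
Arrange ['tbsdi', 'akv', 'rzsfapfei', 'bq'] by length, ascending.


Compute lengths:
  'tbsdi' has length 5
  'akv' has length 3
  'rzsfapfei' has length 9
  'bq' has length 2
Lengths in increasing order: 2 < 3 < 5 < 9
Listing the words in that order gives the answer.
Final answer: ['bq', 'akv', 'tbsdi', 'rzsfapfei']


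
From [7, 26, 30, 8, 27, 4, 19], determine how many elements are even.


Check each element:
  7 is odd
  26 is even
  30 is even
  8 is even
  27 is odd
  4 is even
  19 is odd
Evens: [26, 30, 8, 4]
Count of evens = 4
Final answer: 4


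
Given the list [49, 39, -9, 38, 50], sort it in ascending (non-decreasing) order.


Original list: [49, 39, -9, 38, 50]
Repeatedly take the smallest remaining element:
  Remaining [49, 39, -9, 38, 50] -> smallest is -9
  Remaining [49, 39, 38, 50] -> smallest is 38
  Remaining [49, 39, 50] -> smallest is 39
  Remaining [49, 50] -> smallest is 49
  Remaining [50] -> smallest is 50
Collecting the picks in order gives the sorted list.
Final answer: [-9, 38, 39, 49, 50]


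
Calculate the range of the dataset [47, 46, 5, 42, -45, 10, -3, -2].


Maximum value: 47
Minimum value: -45
Range = 47 - (-45) = 92
Final answer: 92


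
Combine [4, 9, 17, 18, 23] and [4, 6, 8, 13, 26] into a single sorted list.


List A: [4, 9, 17, 18, 23]
List B: [4, 6, 8, 13, 26]
Repeatedly compare the front elements and take the smaller:
  4 vs 4 -> take 4
  9 vs 4 -> take 4
  9 vs 6 -> take 6
  9 vs 8 -> take 8
  9 vs 13 -> take 9
  17 vs 13 -> take 13
  17 vs 26 -> take 17
  18 vs 26 -> take 18
  23 vs 26 -> take 23
  A is exhausted; append the rest of B: [26]
Final answer: [4, 4, 6, 8, 9, 13, 17, 18, 23, 26]


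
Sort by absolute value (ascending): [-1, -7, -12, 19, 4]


Compute absolute values:
  |-1| = 1
  |-7| = 7
  |-12| = 12
  |19| = 19
  |4| = 4
Absolute values in increasing order: 1 < 4 < 7 < 12 < 19
Listing the original numbers in that order gives the answer.
Final answer: [-1, 4, -7, -12, 19]


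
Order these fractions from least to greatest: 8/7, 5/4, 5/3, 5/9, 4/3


Convert to decimal for comparison:
  8/7 = 1.1429
  5/4 = 1.25
  5/3 = 1.6667
  5/9 = 0.5556
  4/3 = 1.3333
Decimals in increasing order: 0.5556 < 1.1429 < 1.25 < 1.3333 < 1.6667
Writing each back as its fraction gives the sorted order.
Final answer: 5/9, 8/7, 5/4, 4/3, 5/3


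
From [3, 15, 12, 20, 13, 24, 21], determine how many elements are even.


Check each element:
  3 is odd
  15 is odd
  12 is even
  20 is even
  13 is odd
  24 is even
  21 is odd
Evens: [12, 20, 24]
Count of evens = 3
Final answer: 3


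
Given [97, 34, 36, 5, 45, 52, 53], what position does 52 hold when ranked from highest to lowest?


Sort descending: [97, 53, 52, 45, 36, 34, 5]
Find 52 in the sorted list.
52 is at position 3.
Final answer: 3


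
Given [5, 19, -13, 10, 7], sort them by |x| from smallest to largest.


Compute absolute values:
  |5| = 5
  |19| = 19
  |-13| = 13
  |10| = 10
  |7| = 7
Absolute values in increasing order: 5 < 7 < 10 < 13 < 19
Listing the original numbers in that order gives the answer.
Final answer: [5, 7, 10, -13, 19]


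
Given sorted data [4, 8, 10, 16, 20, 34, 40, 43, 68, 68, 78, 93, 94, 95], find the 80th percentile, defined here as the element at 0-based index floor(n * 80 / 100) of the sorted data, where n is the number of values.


The dataset has n = 14 elements.
Index = floor(14 * 80 / 100) = floor(1120 / 100) = floor(11.2) = 11
Counting from index 0 in the sorted data, the element at index 11 is 93.
Final answer: 93


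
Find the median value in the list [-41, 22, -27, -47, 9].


First, sort the list: [-47, -41, -27, 9, 22]
The list has 5 elements (odd count).
The middle index is 2 (0-based), and the element there is -27.
Final answer: -27


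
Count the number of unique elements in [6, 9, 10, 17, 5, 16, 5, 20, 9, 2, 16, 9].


List all unique values:
Distinct values: [2, 5, 6, 9, 10, 16, 17, 20]
Count = 8
Final answer: 8


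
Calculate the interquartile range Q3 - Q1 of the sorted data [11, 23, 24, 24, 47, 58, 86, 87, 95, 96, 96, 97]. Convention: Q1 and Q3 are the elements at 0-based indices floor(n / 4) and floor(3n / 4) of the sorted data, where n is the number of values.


The data has n = 12 elements.
Q1 index = floor(12 / 4) = floor(3) = 3; Q3 index = floor(3 * 12 / 4) = floor(9) = 9
Q1 = element at index 3 = 24
Q3 = element at index 9 = 96
IQR = 96 - 24 = 72
Final answer: 72


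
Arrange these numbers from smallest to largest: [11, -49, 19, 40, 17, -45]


Original list: [11, -49, 19, 40, 17, -45]
Repeatedly take the smallest remaining element:
  Remaining [11, -49, 19, 40, 17, -45] -> smallest is -49
  Remaining [11, 19, 40, 17, -45] -> smallest is -45
  Remaining [11, 19, 40, 17] -> smallest is 11
  Remaining [19, 40, 17] -> smallest is 17
  Remaining [19, 40] -> smallest is 19
  Remaining [40] -> smallest is 40
Collecting the picks in order gives the sorted list.
Final answer: [-49, -45, 11, 17, 19, 40]


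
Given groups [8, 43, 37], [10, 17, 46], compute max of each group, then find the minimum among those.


Find max of each group:
  Group 1: [8, 43, 37] -> max = 43
  Group 2: [10, 17, 46] -> max = 46
Maxes: [43, 46]
Minimum of maxes = 43
Final answer: 43


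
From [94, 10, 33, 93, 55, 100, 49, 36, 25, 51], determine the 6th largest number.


Sort descending: [100, 94, 93, 55, 51, 49, 36, 33, 25, 10]
The 6th element (1-indexed) is at index 5.
Value = 49
Final answer: 49


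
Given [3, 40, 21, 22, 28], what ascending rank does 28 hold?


Sort ascending: [3, 21, 22, 28, 40]
Find 28 in the sorted list.
28 is at position 4 (1-indexed).
Final answer: 4


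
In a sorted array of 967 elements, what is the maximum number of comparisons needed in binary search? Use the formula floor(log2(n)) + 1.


Binary search halves the search space each step.
Maximum comparisons = floor(log2(967)) + 1
log2(967) = 9.9174
floor(log2(967)) = 9, so 9 + 1 = 10
Final answer: 10


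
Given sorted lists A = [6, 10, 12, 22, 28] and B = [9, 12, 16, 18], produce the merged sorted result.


List A: [6, 10, 12, 22, 28]
List B: [9, 12, 16, 18]
Repeatedly compare the front elements and take the smaller:
  6 vs 9 -> take 6
  10 vs 9 -> take 9
  10 vs 12 -> take 10
  12 vs 12 -> take 12
  22 vs 12 -> take 12
  22 vs 16 -> take 16
  22 vs 18 -> take 18
  B is exhausted; append the rest of A: [22, 28]
Final answer: [6, 9, 10, 12, 12, 16, 18, 22, 28]


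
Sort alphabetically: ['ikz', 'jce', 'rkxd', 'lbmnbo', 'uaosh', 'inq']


Compare strings character by character (the first differing letter decides):
  'ikz' < 'inq' since 'k' < 'n' at position 2
  'inq' < 'jce' since 'i' < 'j' at position 1
  'jce' < 'lbmnbo' since 'j' < 'l' at position 1
  'lbmnbo' < 'rkxd' since 'l' < 'r' at position 1
  'rkxd' < 'uaosh' since 'r' < 'u' at position 1
Chaining these comparisons gives the alphabetical order.
Final answer: ['ikz', 'inq', 'jce', 'lbmnbo', 'rkxd', 'uaosh']


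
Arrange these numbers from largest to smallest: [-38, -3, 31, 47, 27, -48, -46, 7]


Original list: [-38, -3, 31, 47, 27, -48, -46, 7]
Repeatedly take the largest remaining element:
  Remaining [-38, -3, 31, 47, 27, -48, -46, 7] -> largest is 47
  Remaining [-38, -3, 31, 27, -48, -46, 7] -> largest is 31
  Remaining [-38, -3, 27, -48, -46, 7] -> largest is 27
  Remaining [-38, -3, -48, -46, 7] -> largest is 7
  Remaining [-38, -3, -48, -46] -> largest is -3
  Remaining [-38, -48, -46] -> largest is -38
  Remaining [-48, -46] -> largest is -46
  Remaining [-48] -> largest is -48
Collecting the picks in order gives the descending list.
Final answer: [47, 31, 27, 7, -3, -38, -46, -48]


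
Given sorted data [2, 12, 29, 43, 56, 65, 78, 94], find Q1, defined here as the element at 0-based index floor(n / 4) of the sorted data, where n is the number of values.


The list has n = 8 elements.
Q1 index = floor(8 / 4) = floor(2) = 2
Counting from index 0 in the sorted data, the element at index 2 is 29.
Final answer: 29


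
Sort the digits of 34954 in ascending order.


The number 34954 has digits: 3, 4, 9, 5, 4
Sorted: 3, 4, 4, 5, 9
Joining the sorted digits gives the result.
Final answer: 34459


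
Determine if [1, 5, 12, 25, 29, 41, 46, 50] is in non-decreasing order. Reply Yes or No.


Check consecutive pairs:
  1 <= 5? True
  5 <= 12? True
  12 <= 25? True
  25 <= 29? True
  29 <= 41? True
  41 <= 46? True
  46 <= 50? True
Every consecutive pair is in order, so the list is non-decreasing.
Final answer: Yes


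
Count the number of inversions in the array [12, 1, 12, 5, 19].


For each element, count the later elements that are smaller than it:
  12 (index 0): smaller elements after it = [1, 5] -> 2
  1 (index 1): smaller elements after it = [] -> 0
  12 (index 2): smaller elements after it = [5] -> 1
  5 (index 3): smaller elements after it = [] -> 0
Total inversions = 2 + 0 + 1 + 0 = 3
Final answer: 3


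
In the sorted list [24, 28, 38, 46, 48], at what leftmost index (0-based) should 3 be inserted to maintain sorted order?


List is sorted: [24, 28, 38, 46, 48]
We need the leftmost position where 3 can be inserted, i.e. the first index whose element is >= 3 (or the end of the list if none is).
Binary search with low=0, high=5 (0-based indices):
  low=0, high=5, mid=2: a[2]=38 >= 3, so high = 2
  low=0, high=2, mid=1: a[1]=28 >= 3, so high = 1
  low=0, high=1, mid=0: a[0]=24 >= 3, so high = 0
Now low = high = 0, so the insertion index is 0.
Final answer: 0


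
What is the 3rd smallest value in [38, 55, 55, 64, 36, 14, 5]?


Sort ascending: [5, 14, 36, 38, 55, 55, 64]
The 3rd element (1-indexed) is at index 2.
Value = 36
Final answer: 36


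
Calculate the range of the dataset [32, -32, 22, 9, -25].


Maximum value: 32
Minimum value: -32
Range = 32 - (-32) = 64
Final answer: 64


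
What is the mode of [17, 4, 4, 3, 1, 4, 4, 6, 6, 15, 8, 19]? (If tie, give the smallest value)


Count the frequency of each value:
  1 appears 1 time(s)
  3 appears 1 time(s)
  4 appears 4 time(s)
  6 appears 2 time(s)
  8 appears 1 time(s)
  15 appears 1 time(s)
  17 appears 1 time(s)
  19 appears 1 time(s)
Maximum frequency is 4.
Only 4 reaches that frequency, so it is the mode.
Final answer: 4


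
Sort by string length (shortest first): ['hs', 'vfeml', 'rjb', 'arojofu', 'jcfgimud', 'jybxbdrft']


Compute lengths:
  'hs' has length 2
  'vfeml' has length 5
  'rjb' has length 3
  'arojofu' has length 7
  'jcfgimud' has length 8
  'jybxbdrft' has length 9
Lengths in increasing order: 2 < 3 < 5 < 7 < 8 < 9
Listing the words in that order gives the answer.
Final answer: ['hs', 'rjb', 'vfeml', 'arojofu', 'jcfgimud', 'jybxbdrft']


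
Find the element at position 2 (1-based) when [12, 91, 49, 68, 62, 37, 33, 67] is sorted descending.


Sort descending: [91, 68, 67, 62, 49, 37, 33, 12]
The 2nd element (1-indexed) is at index 1.
Value = 68
Final answer: 68


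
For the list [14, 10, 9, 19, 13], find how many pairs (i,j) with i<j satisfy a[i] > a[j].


For each element, count the later elements that are smaller than it:
  14 (index 0): smaller elements after it = [10, 9, 13] -> 3
  10 (index 1): smaller elements after it = [9] -> 1
  9 (index 2): smaller elements after it = [] -> 0
  19 (index 3): smaller elements after it = [13] -> 1
Total inversions = 3 + 1 + 0 + 1 = 5
Final answer: 5


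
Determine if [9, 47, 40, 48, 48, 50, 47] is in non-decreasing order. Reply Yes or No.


Check consecutive pairs:
  9 <= 47? True
  47 <= 40? False
  40 <= 48? True
  48 <= 48? True
  48 <= 50? True
  50 <= 47? False
2 consecutive pair(s) are out of order, so the list is not sorted.
Final answer: No


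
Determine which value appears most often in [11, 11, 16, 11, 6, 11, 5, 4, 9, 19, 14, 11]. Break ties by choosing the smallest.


Count the frequency of each value:
  4 appears 1 time(s)
  5 appears 1 time(s)
  6 appears 1 time(s)
  9 appears 1 time(s)
  11 appears 5 time(s)
  14 appears 1 time(s)
  16 appears 1 time(s)
  19 appears 1 time(s)
Maximum frequency is 5.
Only 11 reaches that frequency, so it is the mode.
Final answer: 11


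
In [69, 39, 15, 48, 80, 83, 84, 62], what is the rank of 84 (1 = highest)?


Sort descending: [84, 83, 80, 69, 62, 48, 39, 15]
Find 84 in the sorted list.
84 is at position 1.
Final answer: 1


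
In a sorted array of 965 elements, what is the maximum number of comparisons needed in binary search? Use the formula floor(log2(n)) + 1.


Binary search halves the search space each step.
Maximum comparisons = floor(log2(965)) + 1
log2(965) = 9.9144
floor(log2(965)) = 9, so 9 + 1 = 10
Final answer: 10


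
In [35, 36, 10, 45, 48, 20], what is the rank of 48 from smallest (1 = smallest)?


Sort ascending: [10, 20, 35, 36, 45, 48]
Find 48 in the sorted list.
48 is at position 6 (1-indexed).
Final answer: 6


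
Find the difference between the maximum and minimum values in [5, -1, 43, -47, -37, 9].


Maximum value: 43
Minimum value: -47
Range = 43 - (-47) = 90
Final answer: 90


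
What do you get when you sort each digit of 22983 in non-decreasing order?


The number 22983 has digits: 2, 2, 9, 8, 3
Sorted: 2, 2, 3, 8, 9
Joining the sorted digits gives the result.
Final answer: 22389


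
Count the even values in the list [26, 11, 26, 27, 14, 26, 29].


Check each element:
  26 is even
  11 is odd
  26 is even
  27 is odd
  14 is even
  26 is even
  29 is odd
Evens: [26, 26, 14, 26]
Count of evens = 4
Final answer: 4


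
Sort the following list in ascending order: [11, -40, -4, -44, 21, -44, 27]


Original list: [11, -40, -4, -44, 21, -44, 27]
Repeatedly take the smallest remaining element:
  Remaining [11, -40, -4, -44, 21, -44, 27] -> smallest is -44
  Remaining [11, -40, -4, 21, -44, 27] -> smallest is -44
  Remaining [11, -40, -4, 21, 27] -> smallest is -40
  Remaining [11, -4, 21, 27] -> smallest is -4
  Remaining [11, 21, 27] -> smallest is 11
  Remaining [21, 27] -> smallest is 21
  Remaining [27] -> smallest is 27
Collecting the picks in order gives the sorted list.
Final answer: [-44, -44, -40, -4, 11, 21, 27]


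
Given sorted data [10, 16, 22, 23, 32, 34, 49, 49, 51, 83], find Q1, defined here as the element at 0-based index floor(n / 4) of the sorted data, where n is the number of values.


The list has n = 10 elements.
Q1 index = floor(10 / 4) = floor(2.5) = 2
Counting from index 0 in the sorted data, the element at index 2 is 22.
Final answer: 22


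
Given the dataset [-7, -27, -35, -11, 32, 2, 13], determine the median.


First, sort the list: [-35, -27, -11, -7, 2, 13, 32]
The list has 7 elements (odd count).
The middle index is 3 (0-based), and the element there is -7.
Final answer: -7


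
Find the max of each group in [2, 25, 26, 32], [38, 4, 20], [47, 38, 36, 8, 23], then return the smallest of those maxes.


Find max of each group:
  Group 1: [2, 25, 26, 32] -> max = 32
  Group 2: [38, 4, 20] -> max = 38
  Group 3: [47, 38, 36, 8, 23] -> max = 47
Maxes: [32, 38, 47]
Minimum of maxes = 32
Final answer: 32


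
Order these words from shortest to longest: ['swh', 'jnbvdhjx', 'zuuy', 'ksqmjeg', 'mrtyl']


Compute lengths:
  'swh' has length 3
  'jnbvdhjx' has length 8
  'zuuy' has length 4
  'ksqmjeg' has length 7
  'mrtyl' has length 5
Lengths in increasing order: 3 < 4 < 5 < 7 < 8
Listing the words in that order gives the answer.
Final answer: ['swh', 'zuuy', 'mrtyl', 'ksqmjeg', 'jnbvdhjx']


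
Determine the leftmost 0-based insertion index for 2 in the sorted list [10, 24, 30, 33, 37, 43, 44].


List is sorted: [10, 24, 30, 33, 37, 43, 44]
We need the leftmost position where 2 can be inserted, i.e. the first index whose element is >= 2 (or the end of the list if none is).
Binary search with low=0, high=7 (0-based indices):
  low=0, high=7, mid=3: a[3]=33 >= 2, so high = 3
  low=0, high=3, mid=1: a[1]=24 >= 2, so high = 1
  low=0, high=1, mid=0: a[0]=10 >= 2, so high = 0
Now low = high = 0, so the insertion index is 0.
Final answer: 0


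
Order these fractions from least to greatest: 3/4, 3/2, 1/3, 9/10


Convert to decimal for comparison:
  3/4 = 0.75
  3/2 = 1.5
  1/3 = 0.3333
  9/10 = 0.9
Decimals in increasing order: 0.3333 < 0.75 < 0.9 < 1.5
Writing each back as its fraction gives the sorted order.
Final answer: 1/3, 3/4, 9/10, 3/2


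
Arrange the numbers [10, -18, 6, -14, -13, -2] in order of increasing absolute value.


Compute absolute values:
  |10| = 10
  |-18| = 18
  |6| = 6
  |-14| = 14
  |-13| = 13
  |-2| = 2
Absolute values in increasing order: 2 < 6 < 10 < 13 < 14 < 18
Listing the original numbers in that order gives the answer.
Final answer: [-2, 6, 10, -13, -14, -18]


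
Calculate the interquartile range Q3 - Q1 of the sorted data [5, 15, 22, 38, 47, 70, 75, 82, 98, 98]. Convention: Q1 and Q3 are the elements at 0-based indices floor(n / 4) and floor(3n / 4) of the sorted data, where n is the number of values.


The data has n = 10 elements.
Q1 index = floor(10 / 4) = floor(2.5) = 2; Q3 index = floor(3 * 10 / 4) = floor(7.5) = 7
Q1 = element at index 2 = 22
Q3 = element at index 7 = 82
IQR = 82 - 22 = 60
Final answer: 60


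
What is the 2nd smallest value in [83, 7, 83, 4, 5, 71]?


Sort ascending: [4, 5, 7, 71, 83, 83]
The 2nd element (1-indexed) is at index 1.
Value = 5
Final answer: 5


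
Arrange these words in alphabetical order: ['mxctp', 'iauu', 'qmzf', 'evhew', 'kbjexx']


Compare strings character by character (the first differing letter decides):
  'evhew' < 'iauu' since 'e' < 'i' at position 1
  'iauu' < 'kbjexx' since 'i' < 'k' at position 1
  'kbjexx' < 'mxctp' since 'k' < 'm' at position 1
  'mxctp' < 'qmzf' since 'm' < 'q' at position 1
Chaining these comparisons gives the alphabetical order.
Final answer: ['evhew', 'iauu', 'kbjexx', 'mxctp', 'qmzf']


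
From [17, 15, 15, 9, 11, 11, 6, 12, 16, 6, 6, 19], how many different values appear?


List all unique values:
Distinct values: [6, 9, 11, 12, 15, 16, 17, 19]
Count = 8
Final answer: 8


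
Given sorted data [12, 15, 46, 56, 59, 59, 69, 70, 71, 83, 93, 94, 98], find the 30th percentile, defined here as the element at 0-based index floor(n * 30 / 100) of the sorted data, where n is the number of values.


The dataset has n = 13 elements.
Index = floor(13 * 30 / 100) = floor(390 / 100) = floor(3.9) = 3
Counting from index 0 in the sorted data, the element at index 3 is 56.
Final answer: 56


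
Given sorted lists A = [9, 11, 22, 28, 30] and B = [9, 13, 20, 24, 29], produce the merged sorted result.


List A: [9, 11, 22, 28, 30]
List B: [9, 13, 20, 24, 29]
Repeatedly compare the front elements and take the smaller:
  9 vs 9 -> take 9
  11 vs 9 -> take 9
  11 vs 13 -> take 11
  22 vs 13 -> take 13
  22 vs 20 -> take 20
  22 vs 24 -> take 22
  28 vs 24 -> take 24
  28 vs 29 -> take 28
  30 vs 29 -> take 29
  B is exhausted; append the rest of A: [30]
Final answer: [9, 9, 11, 13, 20, 22, 24, 28, 29, 30]


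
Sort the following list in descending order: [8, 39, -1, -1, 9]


Original list: [8, 39, -1, -1, 9]
Repeatedly take the largest remaining element:
  Remaining [8, 39, -1, -1, 9] -> largest is 39
  Remaining [8, -1, -1, 9] -> largest is 9
  Remaining [8, -1, -1] -> largest is 8
  Remaining [-1, -1] -> largest is -1
  Remaining [-1] -> largest is -1
Collecting the picks in order gives the descending list.
Final answer: [39, 9, 8, -1, -1]


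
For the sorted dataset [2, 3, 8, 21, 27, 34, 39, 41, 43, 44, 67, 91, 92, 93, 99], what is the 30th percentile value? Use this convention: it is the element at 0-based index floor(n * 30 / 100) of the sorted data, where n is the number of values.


The dataset has n = 15 elements.
Index = floor(15 * 30 / 100) = floor(450 / 100) = floor(4.5) = 4
Counting from index 0 in the sorted data, the element at index 4 is 27.
Final answer: 27


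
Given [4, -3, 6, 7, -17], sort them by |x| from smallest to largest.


Compute absolute values:
  |4| = 4
  |-3| = 3
  |6| = 6
  |7| = 7
  |-17| = 17
Absolute values in increasing order: 3 < 4 < 6 < 7 < 17
Listing the original numbers in that order gives the answer.
Final answer: [-3, 4, 6, 7, -17]


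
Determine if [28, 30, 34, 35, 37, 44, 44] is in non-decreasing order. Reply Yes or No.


Check consecutive pairs:
  28 <= 30? True
  30 <= 34? True
  34 <= 35? True
  35 <= 37? True
  37 <= 44? True
  44 <= 44? True
Every consecutive pair is in order, so the list is non-decreasing.
Final answer: Yes


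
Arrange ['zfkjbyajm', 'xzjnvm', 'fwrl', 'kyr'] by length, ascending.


Compute lengths:
  'zfkjbyajm' has length 9
  'xzjnvm' has length 6
  'fwrl' has length 4
  'kyr' has length 3
Lengths in increasing order: 3 < 4 < 6 < 9
Listing the words in that order gives the answer.
Final answer: ['kyr', 'fwrl', 'xzjnvm', 'zfkjbyajm']
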